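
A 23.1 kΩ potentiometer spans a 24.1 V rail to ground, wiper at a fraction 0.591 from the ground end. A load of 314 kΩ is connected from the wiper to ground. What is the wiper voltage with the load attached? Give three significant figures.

The wiper splits the pot into (1−α)R = 9.448 kΩ above and αR = 13.65 kΩ below.
Lower section ‖ load = 13.08 kΩ.
V_wiper = 24.1 × 13.08/(9.448 + 13.08) = 14.0 V.

V ≈ 14.0 V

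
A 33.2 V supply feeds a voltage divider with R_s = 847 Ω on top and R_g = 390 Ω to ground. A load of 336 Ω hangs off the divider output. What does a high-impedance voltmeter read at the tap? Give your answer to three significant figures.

The load sits in parallel with R_g: R_g‖R_L = (390 × 336) / (390 + 336) = 180.5 Ω.
V_out = 33.2 × 180.5 / (847 + 180.5) = 33.2 × 180.5/1027 = 5.83 V.
(Unloaded it would have been 10.5 V.)

V_out ≈ 5.83 V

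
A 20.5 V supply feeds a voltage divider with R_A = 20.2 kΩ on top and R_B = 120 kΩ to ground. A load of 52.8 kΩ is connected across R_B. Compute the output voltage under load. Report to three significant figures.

V_out ≈ 13.2 V

The load sits in parallel with R_B: R_B‖R_L = (120 × 52.8) / (120 + 52.8) = 36.67 kΩ.
V_out = 20.5 × 36.67 / (20.2 + 36.67) = 20.5 × 36.67/56.87 = 13.2 V.
(Unloaded it would have been 17.5 V.)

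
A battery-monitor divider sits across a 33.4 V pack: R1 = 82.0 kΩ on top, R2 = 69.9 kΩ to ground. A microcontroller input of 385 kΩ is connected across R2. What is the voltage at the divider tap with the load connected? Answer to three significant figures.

The load sits in parallel with R2: R2‖R_L = (69.9 × 385) / (69.9 + 385) = 59.16 kΩ.
V_out = 33.4 × 59.16 / (82.0 + 59.16) = 33.4 × 59.16/141.2 = 14.0 V.

V_out ≈ 14.0 V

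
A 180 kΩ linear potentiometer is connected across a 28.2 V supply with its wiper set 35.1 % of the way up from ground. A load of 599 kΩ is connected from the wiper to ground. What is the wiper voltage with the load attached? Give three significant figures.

V ≈ 9.26 V

The wiper splits the pot into (1−α)R = 116.8 kΩ above and αR = 63.18 kΩ below.
Lower section ‖ load = 57.15 kΩ.
V_wiper = 28.2 × 57.15/(116.8 + 57.15) = 9.26 V.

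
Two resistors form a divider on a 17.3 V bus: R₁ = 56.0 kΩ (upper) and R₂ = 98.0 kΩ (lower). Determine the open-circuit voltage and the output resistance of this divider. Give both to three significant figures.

V_th is the open-circuit tap voltage: 17.3 × 98.0/(56.0 + 98.0) = 11.0 V.
With the supply zeroed, R₁ and R₂ appear in parallel from the tap: R_th = R₁‖R₂ = (56.0 × 98.0)/154.0 = 35.6 kΩ.

V_th = 11.0 V, R_th = 35.6 kΩ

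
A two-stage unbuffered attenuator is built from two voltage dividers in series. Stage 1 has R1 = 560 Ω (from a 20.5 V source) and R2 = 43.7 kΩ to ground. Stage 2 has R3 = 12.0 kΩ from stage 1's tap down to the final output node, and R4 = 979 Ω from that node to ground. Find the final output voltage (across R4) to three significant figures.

Stage 2 presents R3+R4 = 12980 Ω as a load on stage 1's tap.
Stage 1's lower leg becomes R2‖(R3+R4) = 10010 Ω, so V_mid = 20.5 × 10010/10570 = 19.41 V.
Stage 2 is itself unloaded: V_out = V_mid × R4/(R3+R4) = 19.41 × 979/12980 = 1.46 V.

V_out ≈ 1.46 V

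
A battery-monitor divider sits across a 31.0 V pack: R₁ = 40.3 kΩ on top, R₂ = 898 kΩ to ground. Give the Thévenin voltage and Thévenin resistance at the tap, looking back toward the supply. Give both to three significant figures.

V_th = 29.7 V, R_th = 38.6 kΩ

V_th is the open-circuit tap voltage: 31.0 × 898/(40.3 + 898) = 29.7 V.
With the supply zeroed, R₁ and R₂ appear in parallel from the tap: R_th = R₁‖R₂ = (40.3 × 898)/938.3 = 38.6 kΩ.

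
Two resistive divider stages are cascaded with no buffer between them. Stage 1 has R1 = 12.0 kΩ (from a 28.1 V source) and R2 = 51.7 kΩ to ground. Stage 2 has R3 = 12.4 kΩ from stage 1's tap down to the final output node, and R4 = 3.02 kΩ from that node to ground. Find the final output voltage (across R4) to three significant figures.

V_out ≈ 2.74 V

Stage 2 presents R3+R4 = 15.42 kΩ as a load on stage 1's tap.
Stage 1's lower leg becomes R2‖(R3+R4) = 11.88 kΩ, so V_mid = 28.1 × 11.88/23.88 = 13.98 V.
Stage 2 is itself unloaded: V_out = V_mid × R4/(R3+R4) = 13.98 × 3.02/15.42 = 2.74 V.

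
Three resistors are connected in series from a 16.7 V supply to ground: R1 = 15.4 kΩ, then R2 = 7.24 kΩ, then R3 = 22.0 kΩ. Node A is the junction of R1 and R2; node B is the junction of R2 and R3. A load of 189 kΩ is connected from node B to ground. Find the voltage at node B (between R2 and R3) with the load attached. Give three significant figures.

V ≈ 7.77 V

At node B, R3 is in parallel with the load: R3‖R_L = 19.71 kΩ.
Below node A the resistance is R2 + (R3‖R_L) = 26.95 kΩ, so V_A = 16.7 × 26.95/42.35 = 10.63 V.
Then V_B = V_A × (R3‖R_L)/(R2 + R3‖R_L) = 10.63 × 19.71/26.95 = 7.77 V.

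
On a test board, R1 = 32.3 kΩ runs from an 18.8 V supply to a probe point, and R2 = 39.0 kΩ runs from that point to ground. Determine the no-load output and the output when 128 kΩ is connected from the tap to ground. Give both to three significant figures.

Unloaded: 10.3 V; loaded: 9.04 V

Open-circuit: V = 18.8 × 39.0/(32.3 + 39.0) = 10.3 V.
With the load, R2 becomes R2‖R_L = 29.89 kΩ, so V = 18.8 × 29.89/62.19 = 9.04 V.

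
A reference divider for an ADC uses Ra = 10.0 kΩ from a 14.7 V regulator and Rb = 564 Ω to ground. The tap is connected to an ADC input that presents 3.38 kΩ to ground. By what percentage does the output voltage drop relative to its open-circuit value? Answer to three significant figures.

13.6 %

The divider's output (Thévenin) resistance is Ra‖Rb = 533.9 Ω.
Fractional drop under load = R_th/(R_th + R_L) = 533.9 / (533.9 + 3380) = 0.1364.
So the output falls by 13.6 %.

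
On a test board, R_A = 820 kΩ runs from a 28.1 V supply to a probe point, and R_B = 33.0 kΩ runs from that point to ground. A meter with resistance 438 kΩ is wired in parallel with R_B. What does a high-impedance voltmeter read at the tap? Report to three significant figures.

The load sits in parallel with R_B: R_B‖R_L = (33.0 × 438) / (33.0 + 438) = 30.69 kΩ.
V_out = 28.1 × 30.69 / (820 + 30.69) = 28.1 × 30.69/850.7 = 1.01 V.

V_out ≈ 1.01 V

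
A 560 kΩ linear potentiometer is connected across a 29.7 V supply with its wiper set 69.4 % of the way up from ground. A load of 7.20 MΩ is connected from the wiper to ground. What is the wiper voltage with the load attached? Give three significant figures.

The wiper splits the pot into (1−α)R = 171.4 kΩ above and αR = 388.6 kΩ below.
Lower section ‖ load = 368.7 kΩ.
V_wiper = 29.7 × 368.7/(171.4 + 368.7) = 20.3 V.

V ≈ 20.3 V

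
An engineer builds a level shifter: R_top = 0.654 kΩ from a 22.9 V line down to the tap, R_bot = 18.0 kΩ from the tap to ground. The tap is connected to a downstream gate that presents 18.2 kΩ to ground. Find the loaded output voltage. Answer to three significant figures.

The load sits in parallel with R_bot: R_bot‖R_L = (18000 × 18200) / (18000 + 18200) = 9050 Ω.
V_out = 22.9 × 9050 / (654 + 9050) = 22.9 × 9050/9704 = 21.4 V.

V_out ≈ 21.4 V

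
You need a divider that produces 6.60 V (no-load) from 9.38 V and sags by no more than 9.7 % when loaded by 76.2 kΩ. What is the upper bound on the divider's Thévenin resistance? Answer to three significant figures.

Loading drop = R_th/(R_th + R_L) ≤ 0.0970, so R_th ≤ R_L · ε/(1−ε) = 76.2 kΩ × 0.0970/0.9030 = 8.19 kΩ.
(Any R1, R2 with R2/(R1+R2) = 0.704 and R1‖R2 ≤ 8.19 kΩ will meet the spec.)

R_th ≤ 8.19 kΩ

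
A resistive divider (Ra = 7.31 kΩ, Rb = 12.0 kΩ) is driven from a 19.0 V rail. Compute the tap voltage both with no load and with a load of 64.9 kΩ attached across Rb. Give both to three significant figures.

Open-circuit: V = 19.0 × 12.0/(7.31 + 12.0) = 11.8 V.
With the load, Rb becomes Rb‖R_L = 10.13 kΩ, so V = 19.0 × 10.13/17.44 = 11.0 V.

Unloaded: 11.8 V; loaded: 11.0 V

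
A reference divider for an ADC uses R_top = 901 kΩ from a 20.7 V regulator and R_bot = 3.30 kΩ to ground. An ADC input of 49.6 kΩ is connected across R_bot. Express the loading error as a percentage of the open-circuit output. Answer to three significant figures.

The divider's output (Thévenin) resistance is R_top‖R_bot = 3.288 kΩ.
Fractional drop under load = R_th/(R_th + R_L) = 3.288 / (3.288 + 49.6) = 0.06217.
So the output falls by 6.22 %.

6.22 %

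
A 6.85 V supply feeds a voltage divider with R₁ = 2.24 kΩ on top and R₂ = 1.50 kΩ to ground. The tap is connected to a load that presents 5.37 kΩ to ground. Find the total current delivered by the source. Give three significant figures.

R₂‖R_L = 1.172 kΩ, so the source sees R₁ + R₂‖R_L = 3.412 kΩ.
I = 6.85 V / 3.412 kΩ = 2.01 mA.

I ≈ 2.01 mA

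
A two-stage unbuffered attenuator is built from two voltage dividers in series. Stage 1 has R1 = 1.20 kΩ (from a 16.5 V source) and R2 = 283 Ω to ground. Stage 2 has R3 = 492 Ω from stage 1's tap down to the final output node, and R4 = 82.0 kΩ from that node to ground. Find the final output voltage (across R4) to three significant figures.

Stage 2 presents R3+R4 = 82490 Ω as a load on stage 1's tap.
Stage 1's lower leg becomes R2‖(R3+R4) = 282.0 Ω, so V_mid = 16.5 × 282.0/1482 = 3.140 V.
Stage 2 is itself unloaded: V_out = V_mid × R4/(R3+R4) = 3.140 × 82000/82490 = 3.12 V.

V_out ≈ 3.12 V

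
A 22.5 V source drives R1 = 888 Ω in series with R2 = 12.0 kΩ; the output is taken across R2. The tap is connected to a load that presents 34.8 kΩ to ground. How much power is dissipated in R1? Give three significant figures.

P ≈ 4.67 mW

Total resistance from the source is R1 + (R2‖R_L) = 9811 Ω, so I = 22.5/9811 Ω = 2.293 mA.
P = I²·R1 = (2.293 mA)² × 888 Ω = 4.67 mW.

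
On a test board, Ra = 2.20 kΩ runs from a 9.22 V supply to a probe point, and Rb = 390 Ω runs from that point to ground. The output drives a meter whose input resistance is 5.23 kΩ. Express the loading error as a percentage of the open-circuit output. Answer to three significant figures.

The divider's output (Thévenin) resistance is Ra‖Rb = 331.3 Ω.
Fractional drop under load = R_th/(R_th + R_L) = 331.3 / (331.3 + 5230) = 0.05957.
So the output falls by 5.96 %.

5.96 %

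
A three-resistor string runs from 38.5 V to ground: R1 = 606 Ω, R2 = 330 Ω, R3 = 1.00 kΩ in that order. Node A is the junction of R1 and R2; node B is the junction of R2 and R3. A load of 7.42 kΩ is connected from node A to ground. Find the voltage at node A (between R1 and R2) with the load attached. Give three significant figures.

V ≈ 25.0 V

Below node A the series string R2+R3 = 1330 Ω sits in parallel with the 7420 Ω load: 1128 Ω.
V_A = 38.5 × 1128/(606 + 1128) = 25.0 V.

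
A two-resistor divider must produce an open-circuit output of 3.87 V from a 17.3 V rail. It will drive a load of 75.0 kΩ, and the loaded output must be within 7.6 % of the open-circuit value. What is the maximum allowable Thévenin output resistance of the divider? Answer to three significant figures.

Loading drop = R_th/(R_th + R_L) ≤ 0.0760, so R_th ≤ R_L · ε/(1−ε) = 75.0 kΩ × 0.0760/0.9240 = 6.17 kΩ.
(Any R1, R2 with R2/(R1+R2) = 0.224 and R1‖R2 ≤ 6.17 kΩ will meet the spec.)

R_th ≤ 6.17 kΩ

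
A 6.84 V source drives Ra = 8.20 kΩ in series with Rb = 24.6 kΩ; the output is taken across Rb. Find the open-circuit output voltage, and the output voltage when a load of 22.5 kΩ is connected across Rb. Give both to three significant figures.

Unloaded: 5.13 V; loaded: 4.03 V

Open-circuit: V = 6.84 × 24.6/(8.20 + 24.6) = 5.13 V.
With the load, Rb becomes Rb‖R_L = 11.75 kΩ, so V = 6.84 × 11.75/19.95 = 4.03 V.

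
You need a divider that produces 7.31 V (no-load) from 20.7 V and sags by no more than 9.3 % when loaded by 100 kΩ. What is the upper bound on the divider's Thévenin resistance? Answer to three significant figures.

Loading drop = R_th/(R_th + R_L) ≤ 0.0930, so R_th ≤ R_L · ε/(1−ε) = 100 kΩ × 0.0930/0.9070 = 10.3 kΩ.
(Any R1, R2 with R2/(R1+R2) = 0.353 and R1‖R2 ≤ 10.3 kΩ will meet the spec.)

R_th ≤ 10.3 kΩ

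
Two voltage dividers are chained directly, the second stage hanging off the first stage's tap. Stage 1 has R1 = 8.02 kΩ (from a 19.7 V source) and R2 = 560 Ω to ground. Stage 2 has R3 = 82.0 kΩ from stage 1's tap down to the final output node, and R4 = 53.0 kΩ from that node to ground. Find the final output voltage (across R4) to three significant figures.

V_out ≈ 0.503 V

Stage 2 presents R3+R4 = 135000 Ω as a load on stage 1's tap.
Stage 1's lower leg becomes R2‖(R3+R4) = 557.7 Ω, so V_mid = 19.7 × 557.7/8578 = 1.281 V.
Stage 2 is itself unloaded: V_out = V_mid × R4/(R3+R4) = 1.281 × 53000/135000 = 0.503 V.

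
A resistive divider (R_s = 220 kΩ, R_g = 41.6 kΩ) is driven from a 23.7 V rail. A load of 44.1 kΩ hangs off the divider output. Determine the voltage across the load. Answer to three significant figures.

The load sits in parallel with R_g: R_g‖R_L = (41.6 × 44.1) / (41.6 + 44.1) = 21.41 kΩ.
V_out = 23.7 × 21.41 / (220 + 21.41) = 23.7 × 21.41/241.4 = 2.10 V.

V_out ≈ 2.10 V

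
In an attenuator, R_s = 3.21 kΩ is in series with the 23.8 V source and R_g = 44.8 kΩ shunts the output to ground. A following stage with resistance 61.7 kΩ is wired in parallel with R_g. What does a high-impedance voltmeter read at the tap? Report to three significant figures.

V_out ≈ 21.2 V

The load sits in parallel with R_g: R_g‖R_L = (44.8 × 61.7) / (44.8 + 61.7) = 25.95 kΩ.
V_out = 23.8 × 25.95 / (3.21 + 25.95) = 23.8 × 25.95/29.16 = 21.2 V.
(Unloaded it would have been 22.2 V.)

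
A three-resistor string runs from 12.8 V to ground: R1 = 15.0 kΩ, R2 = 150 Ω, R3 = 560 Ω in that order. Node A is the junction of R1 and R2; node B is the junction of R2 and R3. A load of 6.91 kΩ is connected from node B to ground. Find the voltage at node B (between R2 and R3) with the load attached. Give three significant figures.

At node B, R3 is in parallel with the load: R3‖R_L = 518.0 Ω.
Below node A the resistance is R2 + (R3‖R_L) = 668.0 Ω, so V_A = 12.8 × 668.0/15670 = 0.5457 V.
Then V_B = V_A × (R3‖R_L)/(R2 + R3‖R_L) = 0.5457 × 518.0/668.0 = 0.423 V.

V ≈ 0.423 V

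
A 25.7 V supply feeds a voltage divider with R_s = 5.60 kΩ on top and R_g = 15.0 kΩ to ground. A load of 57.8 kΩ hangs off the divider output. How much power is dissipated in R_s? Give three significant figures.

P ≈ 12.1 mW

Total resistance from the source is R_s + (R_g‖R_L) = 17.51 kΩ, so I = 25.7/17.51 kΩ = 1.468 mA.
P = I²·R_s = (1.468 mA)² × 5.60 kΩ = 12.1 mW.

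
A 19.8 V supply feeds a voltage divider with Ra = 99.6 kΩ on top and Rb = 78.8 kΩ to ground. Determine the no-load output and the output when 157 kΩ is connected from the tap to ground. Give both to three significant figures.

Unloaded: 8.75 V; loaded: 6.83 V

Open-circuit: V = 19.8 × 78.8/(99.6 + 78.8) = 8.75 V.
With the load, Rb becomes Rb‖R_L = 52.47 kΩ, so V = 19.8 × 52.47/152.1 = 6.83 V.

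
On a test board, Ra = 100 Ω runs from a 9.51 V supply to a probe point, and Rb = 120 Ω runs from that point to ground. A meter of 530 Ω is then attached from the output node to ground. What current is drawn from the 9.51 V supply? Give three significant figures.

I ≈ 48.1 mA

Rb‖R_L = 97.85 Ω, so the source sees Ra + Rb‖R_L = 197.8 Ω.
I = 9.51 V / 197.8 Ω = 48.1 mA.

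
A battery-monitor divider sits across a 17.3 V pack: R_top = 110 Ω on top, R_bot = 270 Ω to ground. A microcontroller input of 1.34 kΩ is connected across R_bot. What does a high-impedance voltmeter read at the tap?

V_out ≈ 11.6 V

The load sits in parallel with R_bot: R_bot‖R_L = (270 × 1340) / (270 + 1340) = 224.7 Ω.
V_out = 17.3 × 224.7 / (110 + 224.7) = 17.3 × 224.7/334.7 = 11.6 V.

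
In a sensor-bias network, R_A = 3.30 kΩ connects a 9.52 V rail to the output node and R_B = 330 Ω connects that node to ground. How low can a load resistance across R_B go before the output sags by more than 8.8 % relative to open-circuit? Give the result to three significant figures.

R_L(min) ≈ 3.11 kΩ

Output resistance R_th = R_A‖R_B = (3300 × 330)/3630 = 300.0 Ω.
The fractional drop is R_th/(R_th + R_L); requiring this ≤ 0.0880 gives R_L ≥ R_th(1/0.0880 − 1) = 300.0 × 10.36 = 3.11 kΩ.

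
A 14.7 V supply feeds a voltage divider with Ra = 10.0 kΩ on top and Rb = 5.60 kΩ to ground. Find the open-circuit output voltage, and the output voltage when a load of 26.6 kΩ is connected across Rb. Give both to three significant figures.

Open-circuit: V = 14.7 × 5.60/(10.0 + 5.60) = 5.28 V.
With the load, Rb becomes Rb‖R_L = 4.626 kΩ, so V = 14.7 × 4.626/14.63 = 4.65 V.

Unloaded: 5.28 V; loaded: 4.65 V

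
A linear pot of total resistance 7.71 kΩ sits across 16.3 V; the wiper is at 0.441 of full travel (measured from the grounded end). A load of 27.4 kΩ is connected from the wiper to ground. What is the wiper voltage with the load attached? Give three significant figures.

V ≈ 6.72 V

The wiper splits the pot into (1−α)R = 4.310 kΩ above and αR = 3.400 kΩ below.
Lower section ‖ load = 3.025 kΩ.
V_wiper = 16.3 × 3.025/(4.310 + 3.025) = 6.72 V.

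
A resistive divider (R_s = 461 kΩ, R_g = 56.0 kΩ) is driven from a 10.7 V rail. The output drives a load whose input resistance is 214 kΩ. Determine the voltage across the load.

V_out ≈ 0.940 V

The load sits in parallel with R_g: R_g‖R_L = (56.0 × 214) / (56.0 + 214) = 44.39 kΩ.
V_out = 10.7 × 44.39 / (461 + 44.39) = 10.7 × 44.39/505.4 = 0.940 V.
(Unloaded it would have been 1.16 V.)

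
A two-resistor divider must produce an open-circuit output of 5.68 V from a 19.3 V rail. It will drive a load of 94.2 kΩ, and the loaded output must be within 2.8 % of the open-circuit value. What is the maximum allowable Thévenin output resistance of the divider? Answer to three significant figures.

Loading drop = R_th/(R_th + R_L) ≤ 0.0280, so R_th ≤ R_L · ε/(1−ε) = 94.2 kΩ × 0.0280/0.9720 = 2.71 kΩ.

R_th ≤ 2.71 kΩ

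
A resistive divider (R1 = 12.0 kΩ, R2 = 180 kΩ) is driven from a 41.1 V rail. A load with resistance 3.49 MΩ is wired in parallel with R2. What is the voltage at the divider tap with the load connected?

The load sits in parallel with R2: R2‖R_L = (180 × 3490) / (180 + 3490) = 171.2 kΩ.
V_out = 41.1 × 171.2 / (12.0 + 171.2) = 41.1 × 171.2/183.2 = 38.4 V.

V_out ≈ 38.4 V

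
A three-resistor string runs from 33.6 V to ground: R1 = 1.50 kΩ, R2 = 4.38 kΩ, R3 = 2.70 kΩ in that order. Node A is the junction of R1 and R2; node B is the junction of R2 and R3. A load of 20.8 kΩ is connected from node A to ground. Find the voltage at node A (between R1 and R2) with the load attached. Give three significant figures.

V ≈ 26.2 V

Below node A the series string R2+R3 = 7.080 kΩ sits in parallel with the 20.8 kΩ load: 5.282 kΩ.
V_A = 33.6 × 5.282/(1.50 + 5.282) = 26.2 V.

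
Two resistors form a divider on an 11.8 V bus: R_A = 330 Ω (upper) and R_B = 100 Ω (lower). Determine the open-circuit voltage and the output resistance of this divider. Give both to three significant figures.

V_th is the open-circuit tap voltage: 11.8 × 100/(330 + 100) = 2.74 V.
With the supply zeroed, R_A and R_B appear in parallel from the tap: R_th = R_A‖R_B = (330 × 100)/430.0 = 76.7 Ω.

V_th = 2.74 V, R_th = 76.7 Ω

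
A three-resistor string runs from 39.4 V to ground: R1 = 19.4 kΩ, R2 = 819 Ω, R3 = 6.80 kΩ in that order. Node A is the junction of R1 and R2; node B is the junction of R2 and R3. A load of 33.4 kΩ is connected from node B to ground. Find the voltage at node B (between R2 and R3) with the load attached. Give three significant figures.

V ≈ 8.60 V

At node B, R3 is in parallel with the load: R3‖R_L = 5650 Ω.
Below node A the resistance is R2 + (R3‖R_L) = 6469 Ω, so V_A = 39.4 × 6469/25870 = 9.852 V.
Then V_B = V_A × (R3‖R_L)/(R2 + R3‖R_L) = 9.852 × 5650/6469 = 8.60 V.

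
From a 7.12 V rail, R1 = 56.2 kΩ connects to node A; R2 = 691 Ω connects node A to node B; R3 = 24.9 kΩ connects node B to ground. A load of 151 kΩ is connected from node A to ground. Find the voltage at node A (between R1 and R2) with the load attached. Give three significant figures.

V ≈ 2.00 V

Below node A the series string R2+R3 = 25590 Ω sits in parallel with the 151000 Ω load: 21880 Ω.
V_A = 7.12 × 21880/(56200 + 21880) = 2.00 V.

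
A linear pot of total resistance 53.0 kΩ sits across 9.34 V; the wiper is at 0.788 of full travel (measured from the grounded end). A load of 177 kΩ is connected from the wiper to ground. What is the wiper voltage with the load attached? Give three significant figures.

V ≈ 7.01 V

The wiper splits the pot into (1−α)R = 11.24 kΩ above and αR = 41.76 kΩ below.
Lower section ‖ load = 33.79 kΩ.
V_wiper = 9.34 × 33.79/(11.24 + 33.79) = 7.01 V.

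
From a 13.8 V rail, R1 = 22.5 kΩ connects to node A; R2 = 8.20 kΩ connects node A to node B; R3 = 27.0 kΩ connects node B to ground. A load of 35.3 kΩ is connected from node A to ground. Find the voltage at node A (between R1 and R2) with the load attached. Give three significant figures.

Below node A the series string R2+R3 = 35.20 kΩ sits in parallel with the 35.3 kΩ load: 17.62 kΩ.
V_A = 13.8 × 17.62/(22.5 + 17.62) = 6.06 V.

V ≈ 6.06 V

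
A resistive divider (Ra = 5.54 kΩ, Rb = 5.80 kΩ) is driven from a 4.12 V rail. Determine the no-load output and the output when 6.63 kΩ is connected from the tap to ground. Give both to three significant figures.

Unloaded: 2.11 V; loaded: 1.48 V

Open-circuit: V = 4.12 × 5.80/(5.54 + 5.80) = 2.11 V.
With the load, Rb becomes Rb‖R_L = 3.094 kΩ, so V = 4.12 × 3.094/8.634 = 1.48 V.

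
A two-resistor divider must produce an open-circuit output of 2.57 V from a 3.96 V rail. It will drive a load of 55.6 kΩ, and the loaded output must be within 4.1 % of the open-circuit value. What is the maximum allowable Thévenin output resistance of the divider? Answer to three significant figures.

Loading drop = R_th/(R_th + R_L) ≤ 0.0410, so R_th ≤ R_L · ε/(1−ε) = 55.6 kΩ × 0.0410/0.9590 = 2.38 kΩ.
(Any R1, R2 with R2/(R1+R2) = 0.649 and R1‖R2 ≤ 2.38 kΩ will meet the spec.)

R_th ≤ 2.38 kΩ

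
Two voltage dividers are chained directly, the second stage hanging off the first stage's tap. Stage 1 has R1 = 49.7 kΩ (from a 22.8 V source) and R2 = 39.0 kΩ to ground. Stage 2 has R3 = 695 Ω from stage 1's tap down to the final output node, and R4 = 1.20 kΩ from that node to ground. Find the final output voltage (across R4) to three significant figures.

V_out ≈ 0.507 V

Stage 2 presents R3+R4 = 1895 Ω as a load on stage 1's tap.
Stage 1's lower leg becomes R2‖(R3+R4) = 1807 Ω, so V_mid = 22.8 × 1807/51510 = 0.8000 V.
Stage 2 is itself unloaded: V_out = V_mid × R4/(R3+R4) = 0.8000 × 1200/1895 = 0.507 V.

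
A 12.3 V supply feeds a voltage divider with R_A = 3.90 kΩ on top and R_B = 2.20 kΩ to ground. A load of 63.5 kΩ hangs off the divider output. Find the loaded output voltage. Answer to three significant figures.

The load sits in parallel with R_B: R_B‖R_L = (2.20 × 63.5) / (2.20 + 63.5) = 2.126 kΩ.
V_out = 12.3 × 2.126 / (3.90 + 2.126) = 12.3 × 2.126/6.026 = 4.34 V.

V_out ≈ 4.34 V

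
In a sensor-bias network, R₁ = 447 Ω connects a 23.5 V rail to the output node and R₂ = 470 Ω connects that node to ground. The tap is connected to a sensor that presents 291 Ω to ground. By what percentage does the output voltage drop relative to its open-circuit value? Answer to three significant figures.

Unloaded V = 23.5 × 470/917.0 = 12.04 V.
Loaded: R₂‖R_L = 179.7 Ω, giving V = 23.5 × 179.7/626.7 = 6.739 V.
Drop = (12.04 − 6.739) / 12.04 = 44.0 %.

44.0 %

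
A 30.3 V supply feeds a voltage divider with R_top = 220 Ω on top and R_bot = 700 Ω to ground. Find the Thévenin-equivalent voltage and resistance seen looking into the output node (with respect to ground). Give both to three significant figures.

V_th is the open-circuit tap voltage: 30.3 × 700/(220 + 700) = 23.1 V.
With the supply zeroed, R_top and R_bot appear in parallel from the tap: R_th = R_top‖R_bot = (220 × 700)/920.0 = 167 Ω.

V_th = 23.1 V, R_th = 167 Ω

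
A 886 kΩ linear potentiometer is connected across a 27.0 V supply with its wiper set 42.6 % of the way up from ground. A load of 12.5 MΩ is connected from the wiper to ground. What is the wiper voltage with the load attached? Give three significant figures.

The wiper splits the pot into (1−α)R = 508.6 kΩ above and αR = 377.4 kΩ below.
Lower section ‖ load = 366.4 kΩ.
V_wiper = 27.0 × 366.4/(508.6 + 366.4) = 11.3 V.

V ≈ 11.3 V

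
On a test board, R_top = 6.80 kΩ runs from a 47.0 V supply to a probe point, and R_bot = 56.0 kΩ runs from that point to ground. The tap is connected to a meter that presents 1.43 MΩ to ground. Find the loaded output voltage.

V_out ≈ 41.7 V

The load sits in parallel with R_bot: R_bot‖R_L = (56.0 × 1430) / (56.0 + 1430) = 53.89 kΩ.
V_out = 47.0 × 53.89 / (6.80 + 53.89) = 47.0 × 53.89/60.69 = 41.7 V.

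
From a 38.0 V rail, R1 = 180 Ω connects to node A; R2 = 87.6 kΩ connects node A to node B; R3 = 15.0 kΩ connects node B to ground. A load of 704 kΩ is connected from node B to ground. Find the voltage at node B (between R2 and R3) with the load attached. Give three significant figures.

At node B, R3 is in parallel with the load: R3‖R_L = 14690 Ω.
Below node A the resistance is R2 + (R3‖R_L) = 102300 Ω, so V_A = 38.0 × 102300/102500 = 37.93 V.
Then V_B = V_A × (R3‖R_L)/(R2 + R3‖R_L) = 37.93 × 14690/102300 = 5.45 V.

V ≈ 5.45 V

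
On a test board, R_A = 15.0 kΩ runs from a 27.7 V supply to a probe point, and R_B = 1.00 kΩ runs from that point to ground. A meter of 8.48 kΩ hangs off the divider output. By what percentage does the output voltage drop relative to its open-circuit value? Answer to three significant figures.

9.95 %

The divider's output (Thévenin) resistance is R_A‖R_B = 0.9375 kΩ.
Fractional drop under load = R_th/(R_th + R_L) = 0.9375 / (0.9375 + 8.48) = 0.09955.
So the output falls by 9.95 %.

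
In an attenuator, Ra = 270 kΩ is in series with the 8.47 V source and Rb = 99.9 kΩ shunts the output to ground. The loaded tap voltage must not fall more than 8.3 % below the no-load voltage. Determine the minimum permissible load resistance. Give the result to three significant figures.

R_L(min) ≈ 806 kΩ

Output resistance R_th = Ra‖Rb = (270 × 99.9)/369.9 = 72.92 kΩ.
The fractional drop is R_th/(R_th + R_L); requiring this ≤ 0.0830 gives R_L ≥ R_th(1/0.0830 − 1) = 72.92 × 11.05 = 806 kΩ.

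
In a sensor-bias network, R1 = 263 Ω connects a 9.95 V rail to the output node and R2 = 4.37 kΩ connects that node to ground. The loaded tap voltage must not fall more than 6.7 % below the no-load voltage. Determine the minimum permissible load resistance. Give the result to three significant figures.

R_L(min) ≈ 3.45 kΩ

Output resistance R_th = R1‖R2 = (263 × 4370)/4633 = 248.1 Ω.
The fractional drop is R_th/(R_th + R_L); requiring this ≤ 0.0670 gives R_L ≥ R_th(1/0.0670 − 1) = 248.1 × 13.93 = 3.45 kΩ.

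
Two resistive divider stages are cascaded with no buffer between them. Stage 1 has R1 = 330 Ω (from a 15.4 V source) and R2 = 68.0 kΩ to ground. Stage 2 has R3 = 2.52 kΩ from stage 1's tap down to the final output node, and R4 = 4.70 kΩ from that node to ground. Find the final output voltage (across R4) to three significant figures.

V_out ≈ 9.54 V

Stage 2 presents R3+R4 = 7220 Ω as a load on stage 1's tap.
Stage 1's lower leg becomes R2‖(R3+R4) = 6527 Ω, so V_mid = 15.4 × 6527/6857 = 14.66 V.
Stage 2 is itself unloaded: V_out = V_mid × R4/(R3+R4) = 14.66 × 4700/7220 = 9.54 V.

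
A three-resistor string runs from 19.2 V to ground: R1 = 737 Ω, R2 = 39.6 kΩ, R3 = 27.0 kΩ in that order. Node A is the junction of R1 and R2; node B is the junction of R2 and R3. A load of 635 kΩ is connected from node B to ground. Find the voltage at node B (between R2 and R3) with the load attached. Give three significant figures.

V ≈ 7.51 V

At node B, R3 is in parallel with the load: R3‖R_L = 25900 Ω.
Below node A the resistance is R2 + (R3‖R_L) = 65500 Ω, so V_A = 19.2 × 65500/66240 = 18.99 V.
Then V_B = V_A × (R3‖R_L)/(R2 + R3‖R_L) = 18.99 × 25900/65500 = 7.51 V.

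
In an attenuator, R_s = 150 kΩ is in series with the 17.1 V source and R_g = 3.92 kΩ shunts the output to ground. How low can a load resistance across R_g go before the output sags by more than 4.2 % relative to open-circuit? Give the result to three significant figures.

Output resistance R_th = R_s‖R_g = (150 × 3.92)/153.9 = 3.820 kΩ.
The fractional drop is R_th/(R_th + R_L); requiring this ≤ 0.0420 gives R_L ≥ R_th(1/0.0420 − 1) = 3.820 × 22.81 = 87.1 kΩ.

R_L(min) ≈ 87.1 kΩ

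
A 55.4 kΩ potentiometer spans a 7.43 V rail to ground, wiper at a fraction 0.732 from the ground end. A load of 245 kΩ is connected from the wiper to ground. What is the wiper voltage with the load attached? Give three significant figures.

The wiper splits the pot into (1−α)R = 14.85 kΩ above and αR = 40.55 kΩ below.
Lower section ‖ load = 34.79 kΩ.
V_wiper = 7.43 × 34.79/(14.85 + 34.79) = 5.21 V.

V ≈ 5.21 V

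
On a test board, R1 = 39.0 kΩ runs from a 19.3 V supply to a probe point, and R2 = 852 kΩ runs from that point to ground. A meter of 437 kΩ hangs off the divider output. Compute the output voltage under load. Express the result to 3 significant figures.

V_out ≈ 17.0 V

The load sits in parallel with R2: R2‖R_L = (852 × 437) / (852 + 437) = 288.8 kΩ.
V_out = 19.3 × 288.8 / (39.0 + 288.8) = 19.3 × 288.8/327.8 = 17.0 V.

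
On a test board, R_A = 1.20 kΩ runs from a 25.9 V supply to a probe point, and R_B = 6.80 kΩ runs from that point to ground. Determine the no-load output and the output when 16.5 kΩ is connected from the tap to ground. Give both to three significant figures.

Open-circuit: V = 25.9 × 6.80/(1.20 + 6.80) = 22.0 V.
With the load, R_B becomes R_B‖R_L = 4.815 kΩ, so V = 25.9 × 4.815/6.015 = 20.7 V.

Unloaded: 22.0 V; loaded: 20.7 V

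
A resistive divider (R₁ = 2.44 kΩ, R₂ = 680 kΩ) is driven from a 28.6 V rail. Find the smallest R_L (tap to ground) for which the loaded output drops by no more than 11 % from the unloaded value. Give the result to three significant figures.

R_L(min) ≈ 19.7 kΩ

Output resistance R_th = R₁‖R₂ = (2.44 × 680)/682.4 = 2.431 kΩ.
The fractional drop is R_th/(R_th + R_L); requiring this ≤ 0.110 gives R_L ≥ R_th(1/0.110 − 1) = 2.431 × 8.091 = 19.7 kΩ.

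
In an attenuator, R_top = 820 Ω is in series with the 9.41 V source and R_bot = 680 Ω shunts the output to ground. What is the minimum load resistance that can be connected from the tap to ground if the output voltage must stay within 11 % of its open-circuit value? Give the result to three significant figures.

R_L(min) ≈ 3.01 kΩ

Output resistance R_th = R_top‖R_bot = (820 × 680)/1500 = 371.7 Ω.
The fractional drop is R_th/(R_th + R_L); requiring this ≤ 0.110 gives R_L ≥ R_th(1/0.110 − 1) = 371.7 × 8.091 = 3.01 kΩ.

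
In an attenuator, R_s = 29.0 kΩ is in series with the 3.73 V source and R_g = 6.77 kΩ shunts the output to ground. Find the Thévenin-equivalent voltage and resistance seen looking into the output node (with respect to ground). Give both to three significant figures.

V_th is the open-circuit tap voltage: 3.73 × 6.77/(29.0 + 6.77) = 0.706 V.
With the supply zeroed, R_s and R_g appear in parallel from the tap: R_th = R_s‖R_g = (29.0 × 6.77)/35.77 = 5.49 kΩ.

V_th = 0.706 V, R_th = 5.49 kΩ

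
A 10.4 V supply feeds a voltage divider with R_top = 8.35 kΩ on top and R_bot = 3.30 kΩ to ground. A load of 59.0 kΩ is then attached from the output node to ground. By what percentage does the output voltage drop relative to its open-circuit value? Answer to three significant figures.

3.85 %

The divider's output (Thévenin) resistance is R_top‖R_bot = 2.365 kΩ.
Fractional drop under load = R_th/(R_th + R_L) = 2.365 / (2.365 + 59.0) = 0.03854.
So the output falls by 3.85 %.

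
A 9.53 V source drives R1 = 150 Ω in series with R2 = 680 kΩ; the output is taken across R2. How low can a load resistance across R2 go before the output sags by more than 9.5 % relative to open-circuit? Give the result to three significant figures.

R_L(min) ≈ 1.43 kΩ

Output resistance R_th = R1‖R2 = (150 × 680000)/680200 = 150.0 Ω.
The fractional drop is R_th/(R_th + R_L); requiring this ≤ 0.0950 gives R_L ≥ R_th(1/0.0950 − 1) = 150.0 × 9.526 = 1.43 kΩ.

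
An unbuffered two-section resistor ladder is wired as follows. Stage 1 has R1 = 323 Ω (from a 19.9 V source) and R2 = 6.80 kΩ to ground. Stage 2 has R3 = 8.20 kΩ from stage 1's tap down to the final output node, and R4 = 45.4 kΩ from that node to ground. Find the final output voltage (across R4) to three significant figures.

V_out ≈ 16.0 V

Stage 2 presents R3+R4 = 53600 Ω as a load on stage 1's tap.
Stage 1's lower leg becomes R2‖(R3+R4) = 6034 Ω, so V_mid = 19.9 × 6034/6357 = 18.89 V.
Stage 2 is itself unloaded: V_out = V_mid × R4/(R3+R4) = 18.89 × 45400/53600 = 16.0 V.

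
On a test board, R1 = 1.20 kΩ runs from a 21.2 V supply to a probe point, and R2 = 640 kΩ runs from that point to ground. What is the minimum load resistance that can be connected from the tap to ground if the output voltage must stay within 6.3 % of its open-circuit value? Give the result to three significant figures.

R_L(min) ≈ 17.8 kΩ

Output resistance R_th = R1‖R2 = (1.20 × 640)/641.2 = 1.198 kΩ.
The fractional drop is R_th/(R_th + R_L); requiring this ≤ 0.0630 gives R_L ≥ R_th(1/0.0630 − 1) = 1.198 × 14.87 = 17.8 kΩ.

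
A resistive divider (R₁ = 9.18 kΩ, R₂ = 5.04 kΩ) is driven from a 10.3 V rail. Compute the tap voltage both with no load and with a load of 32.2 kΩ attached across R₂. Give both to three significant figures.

Open-circuit: V = 10.3 × 5.04/(9.18 + 5.04) = 3.65 V.
With the load, R₂ becomes R₂‖R_L = 4.358 kΩ, so V = 10.3 × 4.358/13.54 = 3.32 V.

Unloaded: 3.65 V; loaded: 3.32 V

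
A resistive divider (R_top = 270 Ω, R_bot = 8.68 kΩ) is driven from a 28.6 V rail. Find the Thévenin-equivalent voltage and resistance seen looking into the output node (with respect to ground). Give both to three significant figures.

V_th = 27.7 V, R_th = 262 Ω

V_th is the open-circuit tap voltage: 28.6 × 8680/(270 + 8680) = 27.7 V.
With the supply zeroed, R_top and R_bot appear in parallel from the tap: R_th = R_top‖R_bot = (270 × 8680)/8950 = 262 Ω.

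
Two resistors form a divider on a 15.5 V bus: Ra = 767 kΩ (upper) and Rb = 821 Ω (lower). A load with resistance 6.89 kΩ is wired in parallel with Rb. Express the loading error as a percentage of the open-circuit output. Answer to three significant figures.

10.6 %

The divider's output (Thévenin) resistance is Ra‖Rb = 820.1 Ω.
Fractional drop under load = R_th/(R_th + R_L) = 820.1 / (820.1 + 6890) = 0.1064.
So the output falls by 10.6 %.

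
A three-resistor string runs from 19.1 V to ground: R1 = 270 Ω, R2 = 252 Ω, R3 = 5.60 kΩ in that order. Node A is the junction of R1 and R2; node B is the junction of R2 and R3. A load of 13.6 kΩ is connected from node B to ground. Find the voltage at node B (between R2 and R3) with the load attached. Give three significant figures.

V ≈ 16.9 V

At node B, R3 is in parallel with the load: R3‖R_L = 3967 Ω.
Below node A the resistance is R2 + (R3‖R_L) = 4219 Ω, so V_A = 19.1 × 4219/4489 = 17.95 V.
Then V_B = V_A × (R3‖R_L)/(R2 + R3‖R_L) = 17.95 × 3967/4219 = 16.9 V.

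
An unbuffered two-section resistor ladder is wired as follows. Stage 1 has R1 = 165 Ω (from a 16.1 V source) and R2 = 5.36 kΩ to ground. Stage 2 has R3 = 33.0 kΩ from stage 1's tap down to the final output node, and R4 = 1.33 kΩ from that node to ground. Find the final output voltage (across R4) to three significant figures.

V_out ≈ 0.602 V

Stage 2 presents R3+R4 = 34330 Ω as a load on stage 1's tap.
Stage 1's lower leg becomes R2‖(R3+R4) = 4636 Ω, so V_mid = 16.1 × 4636/4801 = 15.55 V.
Stage 2 is itself unloaded: V_out = V_mid × R4/(R3+R4) = 15.55 × 1330/34330 = 0.602 V.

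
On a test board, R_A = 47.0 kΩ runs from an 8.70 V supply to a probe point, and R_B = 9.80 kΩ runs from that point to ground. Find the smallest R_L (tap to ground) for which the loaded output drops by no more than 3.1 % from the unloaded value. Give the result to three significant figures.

Output resistance R_th = R_A‖R_B = (47.0 × 9.80)/56.80 = 8.109 kΩ.
The fractional drop is R_th/(R_th + R_L); requiring this ≤ 0.0310 gives R_L ≥ R_th(1/0.0310 − 1) = 8.109 × 31.26 = 253 kΩ.

R_L(min) ≈ 253 kΩ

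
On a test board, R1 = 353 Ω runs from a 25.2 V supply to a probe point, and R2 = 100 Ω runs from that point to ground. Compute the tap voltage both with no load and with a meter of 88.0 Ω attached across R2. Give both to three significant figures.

Unloaded: 5.56 V; loaded: 2.95 V

Open-circuit: V = 25.2 × 100/(353 + 100) = 5.56 V.
With the load, R2 becomes R2‖R_L = 46.81 Ω, so V = 25.2 × 46.81/399.8 = 2.95 V.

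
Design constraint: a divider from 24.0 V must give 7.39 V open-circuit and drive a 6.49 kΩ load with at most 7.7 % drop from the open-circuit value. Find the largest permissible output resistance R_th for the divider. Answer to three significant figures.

R_th ≤ 541 Ω

Loading drop = R_th/(R_th + R_L) ≤ 0.0770, so R_th ≤ R_L · ε/(1−ε) = 6.49 kΩ × 0.0770/0.9230 = 541 Ω.
(Any R1, R2 with R2/(R1+R2) = 0.308 and R1‖R2 ≤ 541 Ω will meet the spec.)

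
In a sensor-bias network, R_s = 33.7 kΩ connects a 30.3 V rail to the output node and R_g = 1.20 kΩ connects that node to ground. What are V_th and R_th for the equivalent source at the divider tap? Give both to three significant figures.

V_th = 1.04 V, R_th = 1.16 kΩ

V_th is the open-circuit tap voltage: 30.3 × 1.20/(33.7 + 1.20) = 1.04 V.
With the supply zeroed, R_s and R_g appear in parallel from the tap: R_th = R_s‖R_g = (33.7 × 1.20)/34.90 = 1.16 kΩ.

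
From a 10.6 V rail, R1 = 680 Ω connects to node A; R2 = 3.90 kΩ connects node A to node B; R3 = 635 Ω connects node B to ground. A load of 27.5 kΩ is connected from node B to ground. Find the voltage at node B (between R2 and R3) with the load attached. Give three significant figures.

V ≈ 1.27 V

At node B, R3 is in parallel with the load: R3‖R_L = 620.7 Ω.
Below node A the resistance is R2 + (R3‖R_L) = 4521 Ω, so V_A = 10.6 × 4521/5201 = 9.214 V.
Then V_B = V_A × (R3‖R_L)/(R2 + R3‖R_L) = 9.214 × 620.7/4521 = 1.27 V.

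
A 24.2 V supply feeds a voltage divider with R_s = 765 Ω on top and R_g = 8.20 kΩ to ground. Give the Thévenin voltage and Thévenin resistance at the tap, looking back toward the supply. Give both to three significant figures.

V_th is the open-circuit tap voltage: 24.2 × 8200/(765 + 8200) = 22.1 V.
With the supply zeroed, R_s and R_g appear in parallel from the tap: R_th = R_s‖R_g = (765 × 8200)/8965 = 700 Ω.

V_th = 22.1 V, R_th = 700 Ω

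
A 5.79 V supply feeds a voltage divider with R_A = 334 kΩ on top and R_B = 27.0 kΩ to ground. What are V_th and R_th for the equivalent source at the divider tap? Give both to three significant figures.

V_th = 0.433 V, R_th = 25.0 kΩ

V_th is the open-circuit tap voltage: 5.79 × 27.0/(334 + 27.0) = 0.433 V.
With the supply zeroed, R_A and R_B appear in parallel from the tap: R_th = R_A‖R_B = (334 × 27.0)/361.0 = 25.0 kΩ.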